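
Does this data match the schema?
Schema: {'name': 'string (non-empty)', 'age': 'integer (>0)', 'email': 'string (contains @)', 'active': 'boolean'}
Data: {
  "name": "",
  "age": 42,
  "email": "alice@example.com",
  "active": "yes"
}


Validating each field against schema:
  name: FAIL ("" is an empty string)
  age: OK (positive integer)
  email: OK (string with @)
  active: FAIL ("yes" is not a boolean)

Result: INVALID (2 errors: name, active)

INVALID (2 errors: name, active)


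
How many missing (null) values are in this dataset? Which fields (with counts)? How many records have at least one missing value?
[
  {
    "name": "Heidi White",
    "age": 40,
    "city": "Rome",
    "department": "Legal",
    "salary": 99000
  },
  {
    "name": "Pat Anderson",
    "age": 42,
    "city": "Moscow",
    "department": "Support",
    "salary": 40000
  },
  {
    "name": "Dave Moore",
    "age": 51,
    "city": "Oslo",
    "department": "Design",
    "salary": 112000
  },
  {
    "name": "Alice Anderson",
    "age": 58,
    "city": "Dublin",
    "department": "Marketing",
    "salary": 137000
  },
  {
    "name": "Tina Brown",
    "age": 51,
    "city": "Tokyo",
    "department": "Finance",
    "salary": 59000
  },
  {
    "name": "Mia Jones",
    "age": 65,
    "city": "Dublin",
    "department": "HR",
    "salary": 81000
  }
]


Checking for missing (null) values in 6 records:

  Heidi White: complete
  Pat Anderson: complete
  Dave Moore: complete
  Alice Anderson: complete
  Tina Brown: complete
  Mia Jones: complete

Per field:
  name: 0 missing
  age: 0 missing
  city: 0 missing
  department: 0 missing
  salary: 0 missing

Total missing values: 0
Records with any missing: 0

0 missing values (none); 0 incomplete records


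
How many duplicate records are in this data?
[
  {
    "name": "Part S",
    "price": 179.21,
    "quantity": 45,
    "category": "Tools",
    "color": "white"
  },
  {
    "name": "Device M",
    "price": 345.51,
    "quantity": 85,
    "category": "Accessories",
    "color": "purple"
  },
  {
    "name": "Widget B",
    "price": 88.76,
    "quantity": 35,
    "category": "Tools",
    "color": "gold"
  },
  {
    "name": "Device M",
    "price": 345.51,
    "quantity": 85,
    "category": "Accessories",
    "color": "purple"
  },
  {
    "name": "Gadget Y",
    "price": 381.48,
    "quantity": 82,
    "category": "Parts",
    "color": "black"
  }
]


Checking 5 records for duplicates:

  Row 1: Part S ($179.21, qty 45)
  Row 2: Device M ($345.51, qty 85)
  Row 3: Widget B ($88.76, qty 35)
  Row 4: Device M ($345.51, qty 85) <-- DUPLICATE
  Row 5: Gadget Y ($381.48, qty 82)

Duplicates found: 1
Unique records: 4

1 duplicates, 4 unique


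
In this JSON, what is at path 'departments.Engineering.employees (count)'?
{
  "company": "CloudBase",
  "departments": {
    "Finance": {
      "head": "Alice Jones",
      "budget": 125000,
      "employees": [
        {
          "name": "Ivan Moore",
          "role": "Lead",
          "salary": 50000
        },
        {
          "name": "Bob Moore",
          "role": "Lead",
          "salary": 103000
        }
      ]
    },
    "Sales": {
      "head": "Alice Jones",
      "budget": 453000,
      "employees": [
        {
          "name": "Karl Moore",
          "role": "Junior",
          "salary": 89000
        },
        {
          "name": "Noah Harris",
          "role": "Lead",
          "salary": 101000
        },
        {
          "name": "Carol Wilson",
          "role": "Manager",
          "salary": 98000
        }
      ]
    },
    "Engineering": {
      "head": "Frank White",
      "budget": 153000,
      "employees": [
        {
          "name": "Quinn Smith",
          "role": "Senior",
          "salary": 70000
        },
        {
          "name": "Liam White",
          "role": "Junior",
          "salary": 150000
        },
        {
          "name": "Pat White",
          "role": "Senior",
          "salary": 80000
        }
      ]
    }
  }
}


Path: departments.Engineering.employees (count)

Navigate:
  -> departments
  -> Engineering
  -> employees (array, length 3)

3


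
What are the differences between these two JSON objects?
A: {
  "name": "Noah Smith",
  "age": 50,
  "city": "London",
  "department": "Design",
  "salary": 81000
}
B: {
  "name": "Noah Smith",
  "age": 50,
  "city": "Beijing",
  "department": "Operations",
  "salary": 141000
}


Comparing each field (in key order):
  name: same
  age: same
  city: DIFFERENT
  department: DIFFERENT
  salary: DIFFERENT
Differences:
  city: London -> Beijing
  department: Design -> Operations
  salary: 81000 -> 141000

3 field(s) changed

3 changes: city, department, salary


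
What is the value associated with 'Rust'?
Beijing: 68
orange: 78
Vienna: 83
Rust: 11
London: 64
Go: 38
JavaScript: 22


Looking up key 'Rust'
Value: 11

11


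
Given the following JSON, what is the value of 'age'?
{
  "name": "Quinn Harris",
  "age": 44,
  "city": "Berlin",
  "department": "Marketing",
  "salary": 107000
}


Looking up field 'age'
Value: 44

44


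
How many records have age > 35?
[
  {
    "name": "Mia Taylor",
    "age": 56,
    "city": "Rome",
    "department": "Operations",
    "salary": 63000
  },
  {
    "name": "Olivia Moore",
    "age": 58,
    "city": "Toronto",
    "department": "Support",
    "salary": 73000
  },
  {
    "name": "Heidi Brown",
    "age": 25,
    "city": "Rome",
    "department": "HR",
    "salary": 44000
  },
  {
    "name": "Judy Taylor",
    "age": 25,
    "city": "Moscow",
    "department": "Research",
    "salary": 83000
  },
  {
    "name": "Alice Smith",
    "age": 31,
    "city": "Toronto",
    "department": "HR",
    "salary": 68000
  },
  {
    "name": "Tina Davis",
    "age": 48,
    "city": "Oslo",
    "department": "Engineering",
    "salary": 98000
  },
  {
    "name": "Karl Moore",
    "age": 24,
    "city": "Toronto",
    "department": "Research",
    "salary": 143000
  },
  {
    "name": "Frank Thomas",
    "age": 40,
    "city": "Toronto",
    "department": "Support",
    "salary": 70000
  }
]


Data: 8 records
Condition: age > 35

Checking each record:
  Mia Taylor: 56 MATCH
  Olivia Moore: 58 MATCH
  Heidi Brown: 25
  Judy Taylor: 25
  Alice Smith: 31
  Tina Davis: 48 MATCH
  Karl Moore: 24
  Frank Thomas: 40 MATCH

Count: 4

4


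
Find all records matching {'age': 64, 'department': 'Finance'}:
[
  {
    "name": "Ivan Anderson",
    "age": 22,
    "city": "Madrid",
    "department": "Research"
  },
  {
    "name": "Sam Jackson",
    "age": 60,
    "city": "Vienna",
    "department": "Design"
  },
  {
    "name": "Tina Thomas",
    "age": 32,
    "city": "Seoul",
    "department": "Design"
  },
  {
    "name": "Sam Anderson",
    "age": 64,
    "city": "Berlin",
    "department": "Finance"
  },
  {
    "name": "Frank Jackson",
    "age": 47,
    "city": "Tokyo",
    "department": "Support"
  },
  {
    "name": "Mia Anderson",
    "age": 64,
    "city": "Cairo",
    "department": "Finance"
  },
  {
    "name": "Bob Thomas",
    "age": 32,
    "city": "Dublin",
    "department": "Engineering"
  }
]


Search criteria: {'age': 64, 'department': 'Finance'}

Checking 7 records:
  Ivan Anderson: {age: 22, department: Research}
  Sam Jackson: {age: 60, department: Design}
  Tina Thomas: {age: 32, department: Design}
  Sam Anderson: {age: 64, department: Finance} <-- MATCH
  Frank Jackson: {age: 47, department: Support}
  Mia Anderson: {age: 64, department: Finance} <-- MATCH
  Bob Thomas: {age: 32, department: Engineering}

Matches: ["Sam Anderson", "Mia Anderson"]

["Sam Anderson", "Mia Anderson"]


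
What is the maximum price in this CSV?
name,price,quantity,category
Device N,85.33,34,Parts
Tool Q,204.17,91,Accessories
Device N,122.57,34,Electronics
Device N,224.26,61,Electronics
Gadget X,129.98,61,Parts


Computing maximum price:
Values: [85.33, 204.17, 122.57, 224.26, 129.98]
Max = 224.26

224.26


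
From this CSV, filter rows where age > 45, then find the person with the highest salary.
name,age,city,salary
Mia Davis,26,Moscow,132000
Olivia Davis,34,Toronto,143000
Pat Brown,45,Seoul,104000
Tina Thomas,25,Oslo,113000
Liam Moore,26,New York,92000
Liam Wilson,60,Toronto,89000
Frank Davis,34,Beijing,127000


Filter: age > 45
Sort by: salary (descending)

Filtered records (1):
  Liam Wilson, age 60, salary $89000

Highest salary: Liam Wilson ($89000)

Liam Wilson


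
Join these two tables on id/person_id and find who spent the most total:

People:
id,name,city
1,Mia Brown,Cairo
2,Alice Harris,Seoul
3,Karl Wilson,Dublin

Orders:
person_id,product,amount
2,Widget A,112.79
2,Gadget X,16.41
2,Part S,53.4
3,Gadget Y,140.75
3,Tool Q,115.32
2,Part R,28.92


Join on: people.id = orders.person_id

Joined rows:
  Alice Harris (Seoul) bought Widget A for $112.79
  Alice Harris (Seoul) bought Gadget X for $16.41
  Alice Harris (Seoul) bought Part S for $53.4
  Karl Wilson (Dublin) bought Gadget Y for $140.75
  Karl Wilson (Dublin) bought Tool Q for $115.32
  Alice Harris (Seoul) bought Part R for $28.92

Total per person:
  Karl Wilson: $256.07
  Alice Harris: $211.52

Top spender: Karl Wilson ($256.07)

Karl Wilson ($256.07)


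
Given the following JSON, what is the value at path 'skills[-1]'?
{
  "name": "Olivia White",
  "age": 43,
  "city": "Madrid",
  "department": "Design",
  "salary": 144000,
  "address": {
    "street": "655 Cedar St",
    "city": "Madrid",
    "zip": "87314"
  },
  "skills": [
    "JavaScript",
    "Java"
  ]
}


Query: skills[-1]
Path: skills -> last element
Value: Java

Java


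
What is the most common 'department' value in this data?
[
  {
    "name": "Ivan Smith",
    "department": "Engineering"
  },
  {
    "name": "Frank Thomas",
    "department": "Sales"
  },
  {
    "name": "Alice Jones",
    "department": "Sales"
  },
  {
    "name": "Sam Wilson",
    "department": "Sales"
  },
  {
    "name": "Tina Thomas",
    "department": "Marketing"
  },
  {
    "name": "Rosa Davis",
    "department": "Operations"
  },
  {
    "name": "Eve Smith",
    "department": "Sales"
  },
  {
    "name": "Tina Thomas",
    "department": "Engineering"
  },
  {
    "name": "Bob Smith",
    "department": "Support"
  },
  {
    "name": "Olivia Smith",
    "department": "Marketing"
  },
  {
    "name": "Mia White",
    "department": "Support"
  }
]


Counting 'department' values across 11 records:

  Sales: 4 ####
  Engineering: 2 ##
  Marketing: 2 ##
  Support: 2 ##
  Operations: 1 #

Most common: Sales (4 times)

Sales (4 times)


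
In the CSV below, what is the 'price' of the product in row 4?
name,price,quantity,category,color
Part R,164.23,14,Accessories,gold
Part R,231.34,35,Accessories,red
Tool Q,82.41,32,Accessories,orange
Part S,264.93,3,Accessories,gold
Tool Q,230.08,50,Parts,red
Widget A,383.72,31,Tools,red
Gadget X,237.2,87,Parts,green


Query: Row 4 ('Part S'), column 'price'
Value: 264.93

264.93


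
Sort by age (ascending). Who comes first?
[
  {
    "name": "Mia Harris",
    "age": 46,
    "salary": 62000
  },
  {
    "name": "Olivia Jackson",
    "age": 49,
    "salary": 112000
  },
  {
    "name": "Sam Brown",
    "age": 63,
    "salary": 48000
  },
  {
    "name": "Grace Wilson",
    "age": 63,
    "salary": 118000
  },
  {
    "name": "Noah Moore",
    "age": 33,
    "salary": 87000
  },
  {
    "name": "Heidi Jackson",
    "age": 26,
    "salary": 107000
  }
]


Sort by: age (ascending)

Sorted order:
  1. Heidi Jackson (age = 26)
  2. Noah Moore (age = 33)
  3. Mia Harris (age = 46)
  4. Olivia Jackson (age = 49)
  5. Sam Brown (age = 63)
  6. Grace Wilson (age = 63)

First: Heidi Jackson

Heidi Jackson


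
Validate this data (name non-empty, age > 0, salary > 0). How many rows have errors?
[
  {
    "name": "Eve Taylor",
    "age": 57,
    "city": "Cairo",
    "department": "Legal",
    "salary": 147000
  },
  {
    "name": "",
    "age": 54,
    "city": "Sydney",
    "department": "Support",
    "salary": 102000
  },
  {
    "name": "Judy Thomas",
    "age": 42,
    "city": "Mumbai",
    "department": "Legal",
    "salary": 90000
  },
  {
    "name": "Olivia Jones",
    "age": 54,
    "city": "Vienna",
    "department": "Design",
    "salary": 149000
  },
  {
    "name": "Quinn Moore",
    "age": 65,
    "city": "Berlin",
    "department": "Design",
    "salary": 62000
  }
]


Validating 5 records:
Rules: name non-empty, age > 0, salary > 0

  Row 1 (Eve Taylor): OK
  Row 2 (???): empty name
  Row 3 (Judy Thomas): OK
  Row 4 (Olivia Jones): OK
  Row 5 (Quinn Moore): OK

Total errors: 1

1 errors


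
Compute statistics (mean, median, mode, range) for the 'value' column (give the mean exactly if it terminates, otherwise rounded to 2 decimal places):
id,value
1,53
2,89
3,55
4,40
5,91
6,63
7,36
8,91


Data: [53, 89, 55, 40, 91, 63, 36, 91]
Count: 8
Sum: 518
Mean: 518/8 = 64.75
Sorted: [36, 40, 53, 55, 63, 89, 91, 91]
Median: 59.0
Mode: 91 (2 times)
Range: 91 - 36 = 55
Min: 36, Max: 91

mean=64.75, median=59.0, mode=91, range=55


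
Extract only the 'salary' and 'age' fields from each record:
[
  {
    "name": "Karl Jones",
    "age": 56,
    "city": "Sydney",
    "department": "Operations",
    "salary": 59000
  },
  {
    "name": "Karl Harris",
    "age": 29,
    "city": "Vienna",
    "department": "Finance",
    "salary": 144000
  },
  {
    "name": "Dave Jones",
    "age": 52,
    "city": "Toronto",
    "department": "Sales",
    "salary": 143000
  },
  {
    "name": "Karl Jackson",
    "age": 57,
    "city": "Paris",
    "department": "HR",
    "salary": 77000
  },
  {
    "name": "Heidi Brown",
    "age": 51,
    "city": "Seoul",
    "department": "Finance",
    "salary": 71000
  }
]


Original: 5 records with fields: name, age, city, department, salary
Keep: ['salary', 'age']
Drop: ['name', 'city', 'department']
Result: 5 records, 2 fields each

[
  {
    "salary": 59000,
    "age": 56
  },
  {
    "salary": 144000,
    "age": 29
  },
  {
    "salary": 143000,
    "age": 52
  },
  {
    "salary": 77000,
    "age": 57
  },
  {
    "salary": 71000,
    "age": 51
  }
]


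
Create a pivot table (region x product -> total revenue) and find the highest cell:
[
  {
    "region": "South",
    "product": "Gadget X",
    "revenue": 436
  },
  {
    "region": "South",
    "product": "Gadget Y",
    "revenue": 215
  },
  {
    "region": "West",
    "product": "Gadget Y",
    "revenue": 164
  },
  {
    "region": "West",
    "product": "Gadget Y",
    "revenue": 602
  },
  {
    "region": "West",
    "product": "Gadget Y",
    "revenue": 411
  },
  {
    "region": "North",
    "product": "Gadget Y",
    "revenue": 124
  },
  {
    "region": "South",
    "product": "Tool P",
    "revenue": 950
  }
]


Pivot: region (rows) x product (columns) -> total revenue

     Gadget X      Gadget Y      Tool P      
North            0           124             0  
South          436           215           950  
West             0          1177             0  

Highest: West / Gadget Y = $1177

West / Gadget Y = $1177


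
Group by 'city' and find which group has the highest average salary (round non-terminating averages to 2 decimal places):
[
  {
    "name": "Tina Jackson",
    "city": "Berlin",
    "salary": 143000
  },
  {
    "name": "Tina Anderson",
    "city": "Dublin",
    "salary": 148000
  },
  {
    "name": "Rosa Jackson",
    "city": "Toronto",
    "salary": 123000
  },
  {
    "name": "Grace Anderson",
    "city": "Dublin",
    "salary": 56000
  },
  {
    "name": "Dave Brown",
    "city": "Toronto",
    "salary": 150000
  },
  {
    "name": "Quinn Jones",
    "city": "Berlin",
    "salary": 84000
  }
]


Group by: city

Groups:
  Berlin: 2 people, avg salary = 227000/2 = $113500
  Dublin: 2 people, avg salary = 204000/2 = $102000
  Toronto: 2 people, avg salary = 273000/2 = $136500

Highest average salary: Toronto ($136500)

Toronto ($136500)


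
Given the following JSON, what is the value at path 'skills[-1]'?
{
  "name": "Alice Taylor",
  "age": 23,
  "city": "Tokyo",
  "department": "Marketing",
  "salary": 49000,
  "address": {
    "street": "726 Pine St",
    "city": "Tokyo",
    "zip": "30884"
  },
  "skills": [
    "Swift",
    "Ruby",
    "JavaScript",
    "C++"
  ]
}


Query: skills[-1]
Path: skills -> last element
Value: C++

C++


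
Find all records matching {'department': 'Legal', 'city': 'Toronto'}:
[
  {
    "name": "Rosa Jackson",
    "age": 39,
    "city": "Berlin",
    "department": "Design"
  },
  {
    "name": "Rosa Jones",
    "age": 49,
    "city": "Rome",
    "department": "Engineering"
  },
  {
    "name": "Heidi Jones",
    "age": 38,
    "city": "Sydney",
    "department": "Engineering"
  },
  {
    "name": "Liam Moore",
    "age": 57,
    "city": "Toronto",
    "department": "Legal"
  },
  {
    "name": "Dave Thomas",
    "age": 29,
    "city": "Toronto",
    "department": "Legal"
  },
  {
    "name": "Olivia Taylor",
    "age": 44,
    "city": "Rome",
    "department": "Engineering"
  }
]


Search criteria: {'department': 'Legal', 'city': 'Toronto'}

Checking 6 records:
  Rosa Jackson: {department: Design, city: Berlin}
  Rosa Jones: {department: Engineering, city: Rome}
  Heidi Jones: {department: Engineering, city: Sydney}
  Liam Moore: {department: Legal, city: Toronto} <-- MATCH
  Dave Thomas: {department: Legal, city: Toronto} <-- MATCH
  Olivia Taylor: {department: Engineering, city: Rome}

Matches: ["Liam Moore", "Dave Thomas"]

["Liam Moore", "Dave Thomas"]


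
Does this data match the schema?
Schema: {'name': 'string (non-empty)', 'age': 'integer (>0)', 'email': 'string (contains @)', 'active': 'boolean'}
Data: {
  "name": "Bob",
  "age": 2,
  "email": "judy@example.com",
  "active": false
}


Validating each field against schema:
  name: OK (non-empty string)
  age: OK (positive integer)
  email: OK (string with @)
  active: OK (boolean)

Result: VALID

VALID


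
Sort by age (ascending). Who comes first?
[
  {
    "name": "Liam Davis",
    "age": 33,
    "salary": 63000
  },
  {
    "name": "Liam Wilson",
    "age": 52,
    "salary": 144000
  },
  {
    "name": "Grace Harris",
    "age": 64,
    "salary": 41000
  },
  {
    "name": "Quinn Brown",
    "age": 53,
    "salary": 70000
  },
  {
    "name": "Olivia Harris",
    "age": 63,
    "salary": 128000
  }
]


Sort by: age (ascending)

Sorted order:
  1. Liam Davis (age = 33)
  2. Liam Wilson (age = 52)
  3. Quinn Brown (age = 53)
  4. Olivia Harris (age = 63)
  5. Grace Harris (age = 64)

First: Liam Davis

Liam Davis


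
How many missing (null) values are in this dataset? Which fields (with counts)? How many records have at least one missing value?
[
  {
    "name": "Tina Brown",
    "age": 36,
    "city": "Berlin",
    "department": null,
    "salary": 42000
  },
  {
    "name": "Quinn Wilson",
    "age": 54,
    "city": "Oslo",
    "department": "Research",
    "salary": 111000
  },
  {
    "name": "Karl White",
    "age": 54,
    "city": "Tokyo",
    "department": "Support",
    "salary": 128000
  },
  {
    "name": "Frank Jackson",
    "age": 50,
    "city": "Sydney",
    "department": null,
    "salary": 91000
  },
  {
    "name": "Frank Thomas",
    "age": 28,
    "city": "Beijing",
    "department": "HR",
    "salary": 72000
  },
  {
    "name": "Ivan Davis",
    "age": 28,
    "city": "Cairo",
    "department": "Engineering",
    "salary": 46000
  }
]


Checking for missing (null) values in 6 records:

  Tina Brown: department
  Quinn Wilson: complete
  Karl White: complete
  Frank Jackson: department
  Frank Thomas: complete
  Ivan Davis: complete

Per field:
  name: 0 missing
  age: 0 missing
  city: 0 missing
  department: 2 missing
  salary: 0 missing

Total missing values: 2
Records with any missing: 2

2 missing values (department: 2); 2 incomplete records


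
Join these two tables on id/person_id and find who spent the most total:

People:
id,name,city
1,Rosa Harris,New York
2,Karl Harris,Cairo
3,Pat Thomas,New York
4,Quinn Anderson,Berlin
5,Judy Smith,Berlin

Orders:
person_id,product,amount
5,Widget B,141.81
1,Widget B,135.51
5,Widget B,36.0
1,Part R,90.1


Join on: people.id = orders.person_id

Joined rows:
  Judy Smith (Berlin) bought Widget B for $141.81
  Rosa Harris (New York) bought Widget B for $135.51
  Judy Smith (Berlin) bought Widget B for $36.0
  Rosa Harris (New York) bought Part R for $90.1

Total per person:
  Rosa Harris: $225.61
  Judy Smith: $177.81

Top spender: Rosa Harris ($225.61)

Rosa Harris ($225.61)


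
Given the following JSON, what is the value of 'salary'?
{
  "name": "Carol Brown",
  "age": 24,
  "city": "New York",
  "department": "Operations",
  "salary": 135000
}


Looking up field 'salary'
Value: 135000

135000


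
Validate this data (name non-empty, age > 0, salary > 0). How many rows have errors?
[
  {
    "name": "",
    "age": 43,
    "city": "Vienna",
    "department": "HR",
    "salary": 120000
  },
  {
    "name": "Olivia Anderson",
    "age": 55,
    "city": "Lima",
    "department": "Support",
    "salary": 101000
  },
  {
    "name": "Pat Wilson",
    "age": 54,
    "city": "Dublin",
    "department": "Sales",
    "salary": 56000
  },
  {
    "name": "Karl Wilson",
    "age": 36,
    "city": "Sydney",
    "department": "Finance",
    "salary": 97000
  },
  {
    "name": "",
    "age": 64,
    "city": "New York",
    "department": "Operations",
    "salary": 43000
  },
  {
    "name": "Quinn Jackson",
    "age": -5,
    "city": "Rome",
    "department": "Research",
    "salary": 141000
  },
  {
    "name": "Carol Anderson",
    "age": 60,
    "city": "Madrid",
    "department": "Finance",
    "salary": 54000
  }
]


Validating 7 records:
Rules: name non-empty, age > 0, salary > 0

  Row 1 (???): empty name
  Row 2 (Olivia Anderson): OK
  Row 3 (Pat Wilson): OK
  Row 4 (Karl Wilson): OK
  Row 5 (???): empty name
  Row 6 (Quinn Jackson): negative age: -5
  Row 7 (Carol Anderson): OK

Total errors: 3

3 errors


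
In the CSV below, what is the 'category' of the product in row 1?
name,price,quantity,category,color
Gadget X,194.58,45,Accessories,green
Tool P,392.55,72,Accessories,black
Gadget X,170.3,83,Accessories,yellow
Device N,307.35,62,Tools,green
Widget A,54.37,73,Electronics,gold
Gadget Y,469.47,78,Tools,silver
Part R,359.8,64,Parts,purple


Query: Row 1 ('Gadget X'), column 'category'
Value: Accessories

Accessories


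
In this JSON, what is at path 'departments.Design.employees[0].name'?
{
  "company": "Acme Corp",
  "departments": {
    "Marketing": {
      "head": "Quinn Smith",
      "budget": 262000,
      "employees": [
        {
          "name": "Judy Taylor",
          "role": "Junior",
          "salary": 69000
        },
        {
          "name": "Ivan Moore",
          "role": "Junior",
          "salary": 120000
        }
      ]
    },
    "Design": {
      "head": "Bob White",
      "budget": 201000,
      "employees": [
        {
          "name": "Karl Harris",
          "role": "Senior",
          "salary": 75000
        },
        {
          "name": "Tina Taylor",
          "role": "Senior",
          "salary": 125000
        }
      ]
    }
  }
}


Path: departments.Design.employees[0].name

Navigate:
  -> departments
  -> Design
  -> employees[0].name = 'Karl Harris'

Karl Harris


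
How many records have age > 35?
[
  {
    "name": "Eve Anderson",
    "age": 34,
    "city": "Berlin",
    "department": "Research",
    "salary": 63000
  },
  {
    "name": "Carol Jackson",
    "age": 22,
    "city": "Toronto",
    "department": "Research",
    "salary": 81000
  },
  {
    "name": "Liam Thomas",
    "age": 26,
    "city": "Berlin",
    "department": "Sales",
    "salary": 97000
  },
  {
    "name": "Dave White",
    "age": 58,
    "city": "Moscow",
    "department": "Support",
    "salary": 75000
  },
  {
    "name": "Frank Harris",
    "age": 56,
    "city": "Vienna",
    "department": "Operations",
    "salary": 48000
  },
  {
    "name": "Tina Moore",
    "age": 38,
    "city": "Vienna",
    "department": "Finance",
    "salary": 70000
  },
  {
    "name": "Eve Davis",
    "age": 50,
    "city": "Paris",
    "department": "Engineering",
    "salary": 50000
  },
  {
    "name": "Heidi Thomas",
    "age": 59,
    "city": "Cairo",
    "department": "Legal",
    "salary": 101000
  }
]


Data: 8 records
Condition: age > 35

Checking each record:
  Eve Anderson: 34
  Carol Jackson: 22
  Liam Thomas: 26
  Dave White: 58 MATCH
  Frank Harris: 56 MATCH
  Tina Moore: 38 MATCH
  Eve Davis: 50 MATCH
  Heidi Thomas: 59 MATCH

Count: 5

5


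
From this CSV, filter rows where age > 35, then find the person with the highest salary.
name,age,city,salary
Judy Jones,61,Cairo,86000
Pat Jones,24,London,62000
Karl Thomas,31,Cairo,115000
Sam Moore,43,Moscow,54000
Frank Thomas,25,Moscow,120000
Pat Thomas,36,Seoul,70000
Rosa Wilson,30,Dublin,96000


Filter: age > 35
Sort by: salary (descending)

Filtered records (3):
  Judy Jones, age 61, salary $86000
  Pat Thomas, age 36, salary $70000
  Sam Moore, age 43, salary $54000

Highest salary: Judy Jones ($86000)

Judy Jones


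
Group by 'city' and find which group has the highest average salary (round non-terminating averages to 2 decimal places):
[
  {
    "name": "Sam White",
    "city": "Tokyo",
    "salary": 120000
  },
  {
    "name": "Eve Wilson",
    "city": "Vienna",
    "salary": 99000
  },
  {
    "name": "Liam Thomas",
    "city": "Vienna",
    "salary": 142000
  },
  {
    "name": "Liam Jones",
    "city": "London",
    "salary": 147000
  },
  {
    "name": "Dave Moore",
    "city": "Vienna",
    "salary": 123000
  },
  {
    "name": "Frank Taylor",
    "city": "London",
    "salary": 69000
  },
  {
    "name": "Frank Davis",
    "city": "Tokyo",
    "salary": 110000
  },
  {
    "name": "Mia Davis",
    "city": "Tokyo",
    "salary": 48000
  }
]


Group by: city

Groups:
  London: 2 people, avg salary = 216000/2 = $108000
  Tokyo: 3 people, avg salary = 278000/3 ≈ $92666.67
  Vienna: 3 people, avg salary = 364000/3 ≈ $121333.33

Highest average salary: Vienna (≈$121333.33)

Vienna (≈$121333.33)


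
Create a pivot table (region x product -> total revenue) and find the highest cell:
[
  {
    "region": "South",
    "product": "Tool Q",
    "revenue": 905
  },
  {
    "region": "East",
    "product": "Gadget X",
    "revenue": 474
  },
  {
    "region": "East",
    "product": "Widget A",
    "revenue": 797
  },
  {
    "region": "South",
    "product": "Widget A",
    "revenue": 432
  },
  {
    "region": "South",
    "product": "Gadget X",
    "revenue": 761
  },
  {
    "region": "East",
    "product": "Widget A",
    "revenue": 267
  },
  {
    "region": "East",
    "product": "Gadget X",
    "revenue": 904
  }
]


Pivot: region (rows) x product (columns) -> total revenue

     Gadget X      Tool Q        Widget A    
East          1378             0          1064  
South          761           905           432  

Highest: East / Gadget X = $1378

East / Gadget X = $1378


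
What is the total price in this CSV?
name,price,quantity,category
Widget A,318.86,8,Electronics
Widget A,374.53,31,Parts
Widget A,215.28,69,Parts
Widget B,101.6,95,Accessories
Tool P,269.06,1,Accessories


Computing total price:
Values: [318.86, 374.53, 215.28, 101.6, 269.06]
Sum = 1279.33

1279.33


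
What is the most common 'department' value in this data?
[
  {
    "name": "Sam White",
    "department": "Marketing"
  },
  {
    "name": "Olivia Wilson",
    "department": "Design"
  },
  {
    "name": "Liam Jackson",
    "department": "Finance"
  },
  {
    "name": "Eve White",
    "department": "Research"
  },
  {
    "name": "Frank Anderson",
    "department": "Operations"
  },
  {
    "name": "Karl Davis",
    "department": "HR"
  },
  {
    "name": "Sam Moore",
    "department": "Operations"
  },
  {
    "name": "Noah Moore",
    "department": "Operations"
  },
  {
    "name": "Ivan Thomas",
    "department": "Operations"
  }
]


Counting 'department' values across 9 records:

  Operations: 4 ####
  Marketing: 1 #
  Design: 1 #
  Finance: 1 #
  Research: 1 #
  HR: 1 #

Most common: Operations (4 times)

Operations (4 times)


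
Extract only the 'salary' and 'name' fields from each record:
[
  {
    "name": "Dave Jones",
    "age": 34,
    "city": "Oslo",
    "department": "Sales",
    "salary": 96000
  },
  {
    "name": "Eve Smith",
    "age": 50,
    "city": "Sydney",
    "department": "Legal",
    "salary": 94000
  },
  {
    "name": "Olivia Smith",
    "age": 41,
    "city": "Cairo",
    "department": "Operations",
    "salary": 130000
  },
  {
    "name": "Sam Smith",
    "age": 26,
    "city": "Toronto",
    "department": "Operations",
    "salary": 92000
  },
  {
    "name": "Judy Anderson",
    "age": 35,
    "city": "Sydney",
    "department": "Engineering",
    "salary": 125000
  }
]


Original: 5 records with fields: name, age, city, department, salary
Keep: ['salary', 'name']
Drop: ['age', 'city', 'department']
Result: 5 records, 2 fields each

[
  {
    "salary": 96000,
    "name": "Dave Jones"
  },
  {
    "salary": 94000,
    "name": "Eve Smith"
  },
  {
    "salary": 130000,
    "name": "Olivia Smith"
  },
  {
    "salary": 92000,
    "name": "Sam Smith"
  },
  {
    "salary": 125000,
    "name": "Judy Anderson"
  }
]


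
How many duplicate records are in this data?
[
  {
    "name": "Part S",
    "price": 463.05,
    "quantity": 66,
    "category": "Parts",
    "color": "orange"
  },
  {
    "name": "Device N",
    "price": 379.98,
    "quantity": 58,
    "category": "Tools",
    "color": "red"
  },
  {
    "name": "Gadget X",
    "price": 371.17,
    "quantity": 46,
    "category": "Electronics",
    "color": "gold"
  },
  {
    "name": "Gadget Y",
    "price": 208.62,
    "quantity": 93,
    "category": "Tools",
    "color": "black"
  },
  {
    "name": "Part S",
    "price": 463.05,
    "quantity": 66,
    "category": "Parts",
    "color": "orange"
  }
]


Checking 5 records for duplicates:

  Row 1: Part S ($463.05, qty 66)
  Row 2: Device N ($379.98, qty 58)
  Row 3: Gadget X ($371.17, qty 46)
  Row 4: Gadget Y ($208.62, qty 93)
  Row 5: Part S ($463.05, qty 66) <-- DUPLICATE

Duplicates found: 1
Unique records: 4

1 duplicates, 4 unique


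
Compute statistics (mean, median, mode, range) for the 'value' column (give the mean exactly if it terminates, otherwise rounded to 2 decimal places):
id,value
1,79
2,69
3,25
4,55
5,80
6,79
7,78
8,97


Data: [79, 69, 25, 55, 80, 79, 78, 97]
Count: 8
Sum: 562
Mean: 562/8 = 70.25
Sorted: [25, 55, 69, 78, 79, 79, 80, 97]
Median: 78.5
Mode: 79 (2 times)
Range: 97 - 25 = 72
Min: 25, Max: 97

mean=70.25, median=78.5, mode=79, range=72


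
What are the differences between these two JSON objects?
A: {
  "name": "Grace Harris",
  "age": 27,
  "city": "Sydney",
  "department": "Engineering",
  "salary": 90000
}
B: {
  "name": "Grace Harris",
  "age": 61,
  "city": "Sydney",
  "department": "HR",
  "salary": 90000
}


Comparing each field (in key order):
  name: same
  age: DIFFERENT
  city: same
  department: DIFFERENT
  salary: same
Differences:
  age: 27 -> 61
  department: Engineering -> HR

2 field(s) changed

2 changes: age, department


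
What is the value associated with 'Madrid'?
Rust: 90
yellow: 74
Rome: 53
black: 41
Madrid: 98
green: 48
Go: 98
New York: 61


Looking up key 'Madrid'
Value: 98

98


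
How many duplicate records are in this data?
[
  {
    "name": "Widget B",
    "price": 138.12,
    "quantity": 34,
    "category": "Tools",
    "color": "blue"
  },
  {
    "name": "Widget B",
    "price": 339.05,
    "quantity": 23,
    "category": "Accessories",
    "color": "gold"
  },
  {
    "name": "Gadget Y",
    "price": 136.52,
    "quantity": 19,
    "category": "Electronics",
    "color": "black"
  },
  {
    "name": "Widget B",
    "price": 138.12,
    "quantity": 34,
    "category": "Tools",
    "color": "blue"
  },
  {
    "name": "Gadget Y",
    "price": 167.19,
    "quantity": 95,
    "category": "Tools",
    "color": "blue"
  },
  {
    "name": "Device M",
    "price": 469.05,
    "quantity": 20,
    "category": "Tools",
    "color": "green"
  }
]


Checking 6 records for duplicates:

  Row 1: Widget B ($138.12, qty 34)
  Row 2: Widget B ($339.05, qty 23)
  Row 3: Gadget Y ($136.52, qty 19)
  Row 4: Widget B ($138.12, qty 34) <-- DUPLICATE
  Row 5: Gadget Y ($167.19, qty 95)
  Row 6: Device M ($469.05, qty 20)

Duplicates found: 1
Unique records: 5

1 duplicates, 5 unique


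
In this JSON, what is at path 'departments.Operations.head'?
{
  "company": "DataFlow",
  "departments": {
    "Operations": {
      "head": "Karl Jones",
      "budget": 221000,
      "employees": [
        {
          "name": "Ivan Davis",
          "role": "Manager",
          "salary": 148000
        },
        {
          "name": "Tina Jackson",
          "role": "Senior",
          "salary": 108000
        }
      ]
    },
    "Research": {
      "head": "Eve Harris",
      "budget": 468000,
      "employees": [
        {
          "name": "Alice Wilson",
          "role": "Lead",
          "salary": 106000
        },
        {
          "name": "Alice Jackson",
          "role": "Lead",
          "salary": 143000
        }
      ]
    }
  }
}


Path: departments.Operations.head

Navigate:
  -> departments
  -> Operations
  -> head = 'Karl Jones'

Karl Jones


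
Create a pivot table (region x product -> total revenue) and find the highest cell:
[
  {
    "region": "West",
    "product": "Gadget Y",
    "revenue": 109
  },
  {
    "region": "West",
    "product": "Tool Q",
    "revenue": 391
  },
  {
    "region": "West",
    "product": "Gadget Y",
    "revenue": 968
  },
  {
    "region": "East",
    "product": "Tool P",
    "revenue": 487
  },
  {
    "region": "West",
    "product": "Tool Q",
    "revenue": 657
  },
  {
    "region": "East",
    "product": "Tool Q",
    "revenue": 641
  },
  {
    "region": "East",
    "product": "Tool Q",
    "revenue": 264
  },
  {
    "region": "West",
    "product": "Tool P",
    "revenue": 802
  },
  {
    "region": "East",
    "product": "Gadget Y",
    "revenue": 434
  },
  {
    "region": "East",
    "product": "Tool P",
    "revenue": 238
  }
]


Pivot: region (rows) x product (columns) -> total revenue

     Gadget Y      Tool P        Tool Q      
East           434           725           905  
West          1077           802          1048  

Highest: West / Gadget Y = $1077

West / Gadget Y = $1077


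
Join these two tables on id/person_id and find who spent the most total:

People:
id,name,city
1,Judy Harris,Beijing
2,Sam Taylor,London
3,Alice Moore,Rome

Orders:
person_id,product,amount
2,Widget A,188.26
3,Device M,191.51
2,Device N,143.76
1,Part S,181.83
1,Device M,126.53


Join on: people.id = orders.person_id

Joined rows:
  Sam Taylor (London) bought Widget A for $188.26
  Alice Moore (Rome) bought Device M for $191.51
  Sam Taylor (London) bought Device N for $143.76
  Judy Harris (Beijing) bought Part S for $181.83
  Judy Harris (Beijing) bought Device M for $126.53

Total per person:
  Sam Taylor: $332.02
  Judy Harris: $308.36
  Alice Moore: $191.51

Top spender: Sam Taylor ($332.02)

Sam Taylor ($332.02)


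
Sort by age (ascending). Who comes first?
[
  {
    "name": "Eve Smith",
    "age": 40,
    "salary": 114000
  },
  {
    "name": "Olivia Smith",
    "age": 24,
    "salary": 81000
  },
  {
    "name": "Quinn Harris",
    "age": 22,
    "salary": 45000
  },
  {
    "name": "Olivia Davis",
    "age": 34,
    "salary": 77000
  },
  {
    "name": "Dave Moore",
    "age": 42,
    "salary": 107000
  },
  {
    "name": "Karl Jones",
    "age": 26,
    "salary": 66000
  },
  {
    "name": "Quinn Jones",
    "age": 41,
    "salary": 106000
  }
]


Sort by: age (ascending)

Sorted order:
  1. Quinn Harris (age = 22)
  2. Olivia Smith (age = 24)
  3. Karl Jones (age = 26)
  4. Olivia Davis (age = 34)
  5. Eve Smith (age = 40)
  6. Quinn Jones (age = 41)
  7. Dave Moore (age = 42)

First: Quinn Harris

Quinn Harris


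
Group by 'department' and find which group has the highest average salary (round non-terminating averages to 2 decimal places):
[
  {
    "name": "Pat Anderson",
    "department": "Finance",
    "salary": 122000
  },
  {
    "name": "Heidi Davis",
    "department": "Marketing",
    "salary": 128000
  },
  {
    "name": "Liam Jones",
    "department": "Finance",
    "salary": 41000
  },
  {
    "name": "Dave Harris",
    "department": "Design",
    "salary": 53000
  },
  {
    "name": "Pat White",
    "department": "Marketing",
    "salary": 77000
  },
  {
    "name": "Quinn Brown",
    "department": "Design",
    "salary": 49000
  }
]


Group by: department

Groups:
  Design: 2 people, avg salary = 102000/2 = $51000
  Finance: 2 people, avg salary = 163000/2 = $81500
  Marketing: 2 people, avg salary = 205000/2 = $102500

Highest average salary: Marketing ($102500)

Marketing ($102500)


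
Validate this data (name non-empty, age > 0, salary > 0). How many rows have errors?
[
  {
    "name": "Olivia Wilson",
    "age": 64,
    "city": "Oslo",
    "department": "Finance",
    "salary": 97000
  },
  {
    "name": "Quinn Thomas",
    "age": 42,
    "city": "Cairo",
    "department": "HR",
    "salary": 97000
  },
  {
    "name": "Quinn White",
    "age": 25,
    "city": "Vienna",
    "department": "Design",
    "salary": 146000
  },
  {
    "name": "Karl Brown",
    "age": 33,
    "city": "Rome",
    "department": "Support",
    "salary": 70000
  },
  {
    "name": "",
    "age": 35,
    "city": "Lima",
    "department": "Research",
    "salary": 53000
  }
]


Validating 5 records:
Rules: name non-empty, age > 0, salary > 0

  Row 1 (Olivia Wilson): OK
  Row 2 (Quinn Thomas): OK
  Row 3 (Quinn White): OK
  Row 4 (Karl Brown): OK
  Row 5 (???): empty name

Total errors: 1

1 errors


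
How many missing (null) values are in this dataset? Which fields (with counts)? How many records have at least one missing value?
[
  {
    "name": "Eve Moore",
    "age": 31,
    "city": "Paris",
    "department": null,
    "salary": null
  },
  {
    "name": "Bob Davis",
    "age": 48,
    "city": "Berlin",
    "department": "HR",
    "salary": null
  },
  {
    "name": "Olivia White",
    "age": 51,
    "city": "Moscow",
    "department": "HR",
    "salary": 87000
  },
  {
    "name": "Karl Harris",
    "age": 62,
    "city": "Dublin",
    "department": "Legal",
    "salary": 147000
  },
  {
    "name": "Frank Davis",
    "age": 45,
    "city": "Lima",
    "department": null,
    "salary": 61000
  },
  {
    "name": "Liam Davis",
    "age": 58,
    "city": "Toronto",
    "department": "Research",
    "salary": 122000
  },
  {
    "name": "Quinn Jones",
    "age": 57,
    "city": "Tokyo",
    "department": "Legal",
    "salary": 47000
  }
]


Checking for missing (null) values in 7 records:

  Eve Moore: department, salary
  Bob Davis: salary
  Olivia White: complete
  Karl Harris: complete
  Frank Davis: department
  Liam Davis: complete
  Quinn Jones: complete

Per field:
  name: 0 missing
  age: 0 missing
  city: 0 missing
  department: 2 missing
  salary: 2 missing

Total missing values: 4
Records with any missing: 3

4 missing values (department: 2, salary: 2); 3 incomplete records


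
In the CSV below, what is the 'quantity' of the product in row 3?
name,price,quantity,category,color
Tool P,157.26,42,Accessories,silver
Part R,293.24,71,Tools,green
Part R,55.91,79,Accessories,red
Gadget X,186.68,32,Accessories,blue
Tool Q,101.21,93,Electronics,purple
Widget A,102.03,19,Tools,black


Query: Row 3 ('Part R'), column 'quantity'
Value: 79

79


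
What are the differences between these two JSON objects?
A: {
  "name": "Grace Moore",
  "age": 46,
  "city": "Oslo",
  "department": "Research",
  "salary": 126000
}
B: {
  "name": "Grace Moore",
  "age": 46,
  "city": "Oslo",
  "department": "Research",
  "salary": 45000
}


Comparing each field (in key order):
  name: same
  age: same
  city: same
  department: same
  salary: DIFFERENT
Differences:
  salary: 126000 -> 45000

1 field(s) changed

1 change: salary


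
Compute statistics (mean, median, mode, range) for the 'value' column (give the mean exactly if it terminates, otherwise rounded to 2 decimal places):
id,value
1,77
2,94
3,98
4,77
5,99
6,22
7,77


Data: [77, 94, 98, 77, 99, 22, 77]
Count: 7
Sum: 544
Mean: 544/7 ≈ 77.71 (rounded to 2 decimal places)
Sorted: [22, 77, 77, 77, 94, 98, 99]
Median: 77.0
Mode: 77 (3 times)
Range: 99 - 22 = 77
Min: 22, Max: 99

mean≈77.71, median=77.0, mode=77, range=77
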